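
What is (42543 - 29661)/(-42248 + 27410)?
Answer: -2147/2473 ≈ -0.86818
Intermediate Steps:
(42543 - 29661)/(-42248 + 27410) = 12882/(-14838) = 12882*(-1/14838) = -2147/2473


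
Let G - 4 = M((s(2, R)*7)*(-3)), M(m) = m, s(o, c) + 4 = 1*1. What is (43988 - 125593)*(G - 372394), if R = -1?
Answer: 30383744835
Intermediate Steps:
s(o, c) = -3 (s(o, c) = -4 + 1*1 = -4 + 1 = -3)
G = 67 (G = 4 - 3*7*(-3) = 4 - 21*(-3) = 4 + 63 = 67)
(43988 - 125593)*(G - 372394) = (43988 - 125593)*(67 - 372394) = -81605*(-372327) = 30383744835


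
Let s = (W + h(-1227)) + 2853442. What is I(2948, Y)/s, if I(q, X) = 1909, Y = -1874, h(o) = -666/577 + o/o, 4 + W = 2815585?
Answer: 13271/39409954 ≈ 0.00033674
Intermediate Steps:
W = 2815581 (W = -4 + 2815585 = 2815581)
h(o) = -89/577 (h(o) = -666*1/577 + 1 = -666/577 + 1 = -89/577)
s = 3271026182/577 (s = (2815581 - 89/577) + 2853442 = 1624590148/577 + 2853442 = 3271026182/577 ≈ 5.6690e+6)
I(2948, Y)/s = 1909/(3271026182/577) = 1909*(577/3271026182) = 13271/39409954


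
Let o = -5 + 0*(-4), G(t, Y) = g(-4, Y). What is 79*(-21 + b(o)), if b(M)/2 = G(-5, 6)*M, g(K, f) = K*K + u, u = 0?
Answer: -14299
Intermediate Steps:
g(K, f) = K² (g(K, f) = K*K + 0 = K² + 0 = K²)
G(t, Y) = 16 (G(t, Y) = (-4)² = 16)
o = -5 (o = -5 + 0 = -5)
b(M) = 32*M (b(M) = 2*(16*M) = 32*M)
79*(-21 + b(o)) = 79*(-21 + 32*(-5)) = 79*(-21 - 160) = 79*(-181) = -14299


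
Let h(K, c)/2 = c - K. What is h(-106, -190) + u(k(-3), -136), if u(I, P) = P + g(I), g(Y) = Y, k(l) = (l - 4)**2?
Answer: -255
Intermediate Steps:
h(K, c) = -2*K + 2*c (h(K, c) = 2*(c - K) = -2*K + 2*c)
k(l) = (-4 + l)**2
u(I, P) = I + P (u(I, P) = P + I = I + P)
h(-106, -190) + u(k(-3), -136) = (-2*(-106) + 2*(-190)) + ((-4 - 3)**2 - 136) = (212 - 380) + ((-7)**2 - 136) = -168 + (49 - 136) = -168 - 87 = -255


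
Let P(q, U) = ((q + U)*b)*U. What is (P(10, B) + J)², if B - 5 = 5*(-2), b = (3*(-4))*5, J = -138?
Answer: 1855044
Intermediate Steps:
b = -60 (b = -12*5 = -60)
B = -5 (B = 5 + 5*(-2) = 5 - 10 = -5)
P(q, U) = U*(-60*U - 60*q) (P(q, U) = ((q + U)*(-60))*U = ((U + q)*(-60))*U = (-60*U - 60*q)*U = U*(-60*U - 60*q))
(P(10, B) + J)² = (-60*(-5)*(-5 + 10) - 138)² = (-60*(-5)*5 - 138)² = (1500 - 138)² = 1362² = 1855044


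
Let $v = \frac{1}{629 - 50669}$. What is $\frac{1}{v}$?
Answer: $-50040$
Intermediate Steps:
$v = - \frac{1}{50040}$ ($v = \frac{1}{-50040} = - \frac{1}{50040} \approx -1.9984 \cdot 10^{-5}$)
$\frac{1}{v} = \frac{1}{- \frac{1}{50040}} = -50040$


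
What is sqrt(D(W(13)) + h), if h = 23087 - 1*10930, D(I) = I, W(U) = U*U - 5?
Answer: 111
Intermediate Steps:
W(U) = -5 + U**2 (W(U) = U**2 - 5 = -5 + U**2)
h = 12157 (h = 23087 - 10930 = 12157)
sqrt(D(W(13)) + h) = sqrt((-5 + 13**2) + 12157) = sqrt((-5 + 169) + 12157) = sqrt(164 + 12157) = sqrt(12321) = 111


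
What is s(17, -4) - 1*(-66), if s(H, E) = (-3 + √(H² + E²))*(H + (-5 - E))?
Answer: 18 + 16*√305 ≈ 297.43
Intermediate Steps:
s(H, E) = (-3 + √(E² + H²))*(-5 + H - E)
s(17, -4) - 1*(-66) = (15 - 5*√((-4)² + 17²) - 3*17 + 3*(-4) + 17*√((-4)² + 17²) - 1*(-4)*√((-4)² + 17²)) - 1*(-66) = (15 - 5*√(16 + 289) - 51 - 12 + 17*√(16 + 289) - 1*(-4)*√(16 + 289)) + 66 = (15 - 5*√305 - 51 - 12 + 17*√305 - 1*(-4)*√305) + 66 = (15 - 5*√305 - 51 - 12 + 17*√305 + 4*√305) + 66 = (-48 + 16*√305) + 66 = 18 + 16*√305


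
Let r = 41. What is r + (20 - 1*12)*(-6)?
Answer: -7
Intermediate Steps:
r + (20 - 1*12)*(-6) = 41 + (20 - 1*12)*(-6) = 41 + (20 - 12)*(-6) = 41 + 8*(-6) = 41 - 48 = -7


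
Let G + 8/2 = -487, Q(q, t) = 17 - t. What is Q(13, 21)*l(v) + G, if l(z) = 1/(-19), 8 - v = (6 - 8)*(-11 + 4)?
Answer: -9325/19 ≈ -490.79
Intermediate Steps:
v = -6 (v = 8 - (6 - 8)*(-11 + 4) = 8 - (-2)*(-7) = 8 - 1*14 = 8 - 14 = -6)
G = -491 (G = -4 - 487 = -491)
l(z) = -1/19
Q(13, 21)*l(v) + G = (17 - 1*21)*(-1/19) - 491 = (17 - 21)*(-1/19) - 491 = -4*(-1/19) - 491 = 4/19 - 491 = -9325/19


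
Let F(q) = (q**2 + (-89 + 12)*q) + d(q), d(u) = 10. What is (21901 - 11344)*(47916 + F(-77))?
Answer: 631139688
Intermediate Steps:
F(q) = 10 + q**2 - 77*q (F(q) = (q**2 + (-89 + 12)*q) + 10 = (q**2 - 77*q) + 10 = 10 + q**2 - 77*q)
(21901 - 11344)*(47916 + F(-77)) = (21901 - 11344)*(47916 + (10 + (-77)**2 - 77*(-77))) = 10557*(47916 + (10 + 5929 + 5929)) = 10557*(47916 + 11868) = 10557*59784 = 631139688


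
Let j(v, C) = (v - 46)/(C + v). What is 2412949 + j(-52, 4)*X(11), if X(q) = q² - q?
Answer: 28958083/12 ≈ 2.4132e+6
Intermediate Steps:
j(v, C) = (-46 + v)/(C + v)
2412949 + j(-52, 4)*X(11) = 2412949 + ((-46 - 52)/(4 - 52))*(11*(-1 + 11)) = 2412949 + (-98/(-48))*(11*10) = 2412949 - 1/48*(-98)*110 = 2412949 + (49/24)*110 = 2412949 + 2695/12 = 28958083/12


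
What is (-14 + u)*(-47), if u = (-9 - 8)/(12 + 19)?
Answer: 21197/31 ≈ 683.77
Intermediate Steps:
u = -17/31 ≈ -0.54839
(-14 + u)*(-47) = (-14 - 17/31)*(-47) = -451/31*(-47) = 21197/31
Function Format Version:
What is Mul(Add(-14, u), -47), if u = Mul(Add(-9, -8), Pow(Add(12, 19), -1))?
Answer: Rational(21197, 31) ≈ 683.77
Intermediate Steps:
u = Rational(-17, 31) (u = Mul(-17, Pow(31, -1)) = Mul(-17, Rational(1, 31)) = Rational(-17, 31) ≈ -0.54839)
Mul(Add(-14, u), -47) = Mul(Add(-14, Rational(-17, 31)), -47) = Mul(Rational(-451, 31), -47) = Rational(21197, 31)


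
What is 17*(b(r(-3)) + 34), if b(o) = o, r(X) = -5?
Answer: 493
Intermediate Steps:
17*(b(r(-3)) + 34) = 17*(-5 + 34) = 17*29 = 493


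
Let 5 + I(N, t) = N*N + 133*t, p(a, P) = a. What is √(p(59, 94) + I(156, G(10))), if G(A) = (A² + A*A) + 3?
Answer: √51389 ≈ 226.69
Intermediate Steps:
G(A) = 3 + 2*A² (G(A) = (A² + A²) + 3 = 2*A² + 3 = 3 + 2*A²)
I(N, t) = -5 + N² + 133*t (I(N, t) = -5 + (N*N + 133*t) = -5 + (N² + 133*t) = -5 + N² + 133*t)
√(p(59, 94) + I(156, G(10))) = √(59 + (-5 + 156² + 133*(3 + 2*10²))) = √(59 + (-5 + 24336 + 133*(3 + 2*100))) = √(59 + (-5 + 24336 + 133*(3 + 200))) = √(59 + (-5 + 24336 + 133*203)) = √(59 + (-5 + 24336 + 26999)) = √(59 + 51330) = √51389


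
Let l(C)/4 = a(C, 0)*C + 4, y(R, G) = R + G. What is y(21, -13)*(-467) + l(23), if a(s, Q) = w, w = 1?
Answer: -3628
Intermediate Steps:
a(s, Q) = 1
y(R, G) = G + R
l(C) = 16 + 4*C (l(C) = 4*(1*C + 4) = 4*(C + 4) = 4*(4 + C) = 16 + 4*C)
y(21, -13)*(-467) + l(23) = (-13 + 21)*(-467) + (16 + 4*23) = 8*(-467) + (16 + 92) = -3736 + 108 = -3628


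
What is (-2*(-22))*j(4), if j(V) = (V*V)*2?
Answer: 1408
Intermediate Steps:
j(V) = 2*V² (j(V) = V²*2 = 2*V²)
(-2*(-22))*j(4) = (-2*(-22))*(2*4²) = 44*(2*16) = 44*32 = 1408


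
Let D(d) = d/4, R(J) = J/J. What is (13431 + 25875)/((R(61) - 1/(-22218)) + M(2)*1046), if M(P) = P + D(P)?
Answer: 873300708/58122289 ≈ 15.025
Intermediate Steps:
R(J) = 1
D(d) = d/4 (D(d) = d*(¼) = d/4)
M(P) = 5*P/4 (M(P) = P + P/4 = 5*P/4)
(13431 + 25875)/((R(61) - 1/(-22218)) + M(2)*1046) = (13431 + 25875)/((1 - 1/(-22218)) + ((5/4)*2)*1046) = 39306/((1 - 1*(-1/22218)) + (5/2)*1046) = 39306/((1 + 1/22218) + 2615) = 39306/(22219/22218 + 2615) = 39306/(58122289/22218) = 39306*(22218/58122289) = 873300708/58122289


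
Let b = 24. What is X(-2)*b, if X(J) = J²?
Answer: 96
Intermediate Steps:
X(-2)*b = (-2)²*24 = 4*24 = 96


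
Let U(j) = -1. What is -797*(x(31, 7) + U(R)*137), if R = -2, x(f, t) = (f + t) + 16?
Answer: 66151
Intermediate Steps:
x(f, t) = 16 + f + t
-797*(x(31, 7) + U(R)*137) = -797*((16 + 31 + 7) - 1*137) = -797*(54 - 137) = -797*(-83) = 66151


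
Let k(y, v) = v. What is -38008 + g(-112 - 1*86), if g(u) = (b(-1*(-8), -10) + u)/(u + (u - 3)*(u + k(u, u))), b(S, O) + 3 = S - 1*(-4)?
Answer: -335306597/8822 ≈ -38008.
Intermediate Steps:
b(S, O) = 1 + S (b(S, O) = -3 + (S - 1*(-4)) = -3 + (S + 4) = -3 + (4 + S) = 1 + S)
g(u) = (9 + u)/(u + 2*u*(-3 + u)) (g(u) = ((1 - 1*(-8)) + u)/(u + (u - 3)*(u + u)) = ((1 + 8) + u)/(u + (-3 + u)*(2*u)) = (9 + u)/(u + 2*u*(-3 + u)))
-38008 + g(-112 - 1*86) = -38008 + (9 + (-112 - 1*86))/((-112 - 1*86)*(-5 + 2*(-112 - 1*86))) = -38008 + (9 + (-112 - 86))/((-112 - 86)*(-5 + 2*(-112 - 86))) = -38008 + (9 - 198)/((-198)*(-5 + 2*(-198))) = -38008 - 1/198*(-189)/(-5 - 396) = -38008 - 1/198*(-189)/(-401) = -38008 - 1/198*(-1/401)*(-189) = -38008 - 21/8822 = -335306597/8822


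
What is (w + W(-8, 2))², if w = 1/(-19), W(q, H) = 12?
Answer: 51529/361 ≈ 142.74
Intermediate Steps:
w = -1/19 ≈ -0.052632
(w + W(-8, 2))² = (-1/19 + 12)² = (227/19)² = 51529/361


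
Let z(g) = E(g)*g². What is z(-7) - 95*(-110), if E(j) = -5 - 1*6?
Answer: 9911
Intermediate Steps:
E(j) = -11 (E(j) = -5 - 6 = -11)
z(g) = -11*g²
z(-7) - 95*(-110) = -11*(-7)² - 95*(-110) = -11*49 + 10450 = -539 + 10450 = 9911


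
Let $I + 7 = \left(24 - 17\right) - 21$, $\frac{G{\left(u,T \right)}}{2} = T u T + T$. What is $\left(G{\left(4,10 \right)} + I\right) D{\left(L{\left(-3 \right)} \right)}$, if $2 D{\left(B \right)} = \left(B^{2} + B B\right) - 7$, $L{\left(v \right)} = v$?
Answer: $\frac{8789}{2} \approx 4394.5$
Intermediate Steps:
$G{\left(u,T \right)} = 2 T + 2 u T^{2}$ ($G{\left(u,T \right)} = 2 \left(T u T + T\right) = 2 \left(u T^{2} + T\right) = 2 \left(T + u T^{2}\right) = 2 T + 2 u T^{2}$)
$D{\left(B \right)} = - \frac{7}{2} + B^{2}$ ($D{\left(B \right)} = \frac{\left(B^{2} + B B\right) - 7}{2} = \frac{\left(B^{2} + B^{2}\right) - 7}{2} = \frac{2 B^{2} - 7}{2} = \frac{-7 + 2 B^{2}}{2} = - \frac{7}{2} + B^{2}$)
$I = -21$ ($I = -7 + \left(\left(24 - 17\right) - 21\right) = -7 + \left(7 - 21\right) = -7 - 14 = -21$)
$\left(G{\left(4,10 \right)} + I\right) D{\left(L{\left(-3 \right)} \right)} = \left(2 \cdot 10 \left(1 + 10 \cdot 4\right) - 21\right) \left(- \frac{7}{2} + \left(-3\right)^{2}\right) = \left(2 \cdot 10 \left(1 + 40\right) - 21\right) \left(- \frac{7}{2} + 9\right) = \left(2 \cdot 10 \cdot 41 - 21\right) \frac{11}{2} = \left(820 - 21\right) \frac{11}{2} = 799 \cdot \frac{11}{2} = \frac{8789}{2}$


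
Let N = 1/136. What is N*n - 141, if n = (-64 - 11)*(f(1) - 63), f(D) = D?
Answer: -7263/68 ≈ -106.81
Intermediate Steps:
n = 4650 (n = (-64 - 11)*(1 - 63) = -75*(-62) = 4650)
N = 1/136 ≈ 0.0073529
N*n - 141 = (1/136)*4650 - 141 = 2325/68 - 141 = -7263/68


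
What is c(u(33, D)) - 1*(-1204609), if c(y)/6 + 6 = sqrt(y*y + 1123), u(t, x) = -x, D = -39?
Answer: 1204573 + 12*sqrt(661) ≈ 1.2049e+6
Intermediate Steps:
c(y) = -36 + 6*sqrt(1123 + y**2) (c(y) = -36 + 6*sqrt(y*y + 1123) = -36 + 6*sqrt(y**2 + 1123) = -36 + 6*sqrt(1123 + y**2))
c(u(33, D)) - 1*(-1204609) = (-36 + 6*sqrt(1123 + (-1*(-39))**2)) - 1*(-1204609) = (-36 + 6*sqrt(1123 + 39**2)) + 1204609 = (-36 + 6*sqrt(1123 + 1521)) + 1204609 = (-36 + 6*sqrt(2644)) + 1204609 = (-36 + 6*(2*sqrt(661))) + 1204609 = (-36 + 12*sqrt(661)) + 1204609 = 1204573 + 12*sqrt(661)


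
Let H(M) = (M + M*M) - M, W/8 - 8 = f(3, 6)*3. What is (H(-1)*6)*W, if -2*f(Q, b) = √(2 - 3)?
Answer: 384 - 72*I ≈ 384.0 - 72.0*I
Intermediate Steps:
f(Q, b) = -I/2 (f(Q, b) = -√(2 - 3)/2 = -I/2)
W = 64 - 12*I (W = 64 + 8*(-I/2*3) = 64 + 8*(-3*I/2) = 64 - 12*I ≈ 64.0 - 12.0*I)
H(M) = M² (H(M) = (M + M²) - M = M²)
(H(-1)*6)*W = ((-1)²*6)*(64 - 12*I) = (1*6)*(64 - 12*I) = 6*(64 - 12*I) = 384 - 72*I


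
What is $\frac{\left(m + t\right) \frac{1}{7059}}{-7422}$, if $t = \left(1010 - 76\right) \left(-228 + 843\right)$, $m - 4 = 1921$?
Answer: $- \frac{576335}{52391898} \approx -0.011$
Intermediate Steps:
$m = 1925$ ($m = 4 + 1921 = 1925$)
$t = 574410$ ($t = 934 \cdot 615 = 574410$)
$\frac{\left(m + t\right) \frac{1}{7059}}{-7422} = \frac{\left(1925 + 574410\right) \frac{1}{7059}}{-7422} = 576335 \cdot \frac{1}{7059} \left(- \frac{1}{7422}\right) = \frac{576335}{7059} \left(- \frac{1}{7422}\right) = - \frac{576335}{52391898}$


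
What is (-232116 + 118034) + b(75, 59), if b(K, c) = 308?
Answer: -113774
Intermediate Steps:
(-232116 + 118034) + b(75, 59) = (-232116 + 118034) + 308 = -114082 + 308 = -113774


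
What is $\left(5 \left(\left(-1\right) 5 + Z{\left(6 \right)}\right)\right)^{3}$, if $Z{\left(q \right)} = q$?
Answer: $125$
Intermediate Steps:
$\left(5 \left(\left(-1\right) 5 + Z{\left(6 \right)}\right)\right)^{3} = \left(5 \left(\left(-1\right) 5 + 6\right)\right)^{3} = \left(5 \left(-5 + 6\right)\right)^{3} = \left(5 \cdot 1\right)^{3} = 5^{3} = 125$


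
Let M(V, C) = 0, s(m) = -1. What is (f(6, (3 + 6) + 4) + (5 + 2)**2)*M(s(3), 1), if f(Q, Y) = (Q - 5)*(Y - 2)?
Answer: 0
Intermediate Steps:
f(Q, Y) = (-5 + Q)*(-2 + Y)
(f(6, (3 + 6) + 4) + (5 + 2)**2)*M(s(3), 1) = ((10 - 5*((3 + 6) + 4) - 2*6 + 6*((3 + 6) + 4)) + (5 + 2)**2)*0 = ((10 - 5*(9 + 4) - 12 + 6*(9 + 4)) + 7**2)*0 = ((10 - 5*13 - 12 + 6*13) + 49)*0 = ((10 - 65 - 12 + 78) + 49)*0 = (11 + 49)*0 = 60*0 = 0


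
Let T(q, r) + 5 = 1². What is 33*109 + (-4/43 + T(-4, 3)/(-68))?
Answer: 2629382/731 ≈ 3597.0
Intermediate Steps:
T(q, r) = -4 (T(q, r) = -5 + 1² = -5 + 1 = -4)
33*109 + (-4/43 + T(-4, 3)/(-68)) = 33*109 + (-4/43 - 4/(-68)) = 3597 + (-4*1/43 - 4*(-1/68)) = 3597 + (-4/43 + 1/17) = 3597 - 25/731 = 2629382/731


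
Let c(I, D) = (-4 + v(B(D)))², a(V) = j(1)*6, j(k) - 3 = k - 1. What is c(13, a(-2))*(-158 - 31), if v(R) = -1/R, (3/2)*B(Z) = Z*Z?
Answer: -5237575/1728 ≈ -3031.0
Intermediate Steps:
j(k) = 2 + k (j(k) = 3 + (k - 1) = 3 + (-1 + k) = 2 + k)
a(V) = 18 (a(V) = (2 + 1)*6 = 3*6 = 18)
B(Z) = 2*Z²/3 (B(Z) = 2*(Z*Z)/3 = 2*Z²/3)
c(I, D) = (-4 - 3/(2*D²))² (c(I, D) = (-4 - 1/(2*D²/3))² = (-4 - 3/(2*D²))²)
c(13, a(-2))*(-158 - 31) = ((¼)*(3 + 8*18²)²/18⁴)*(-158 - 31) = ((¼)*(1/104976)*(3 + 8*324)²)*(-189) = ((¼)*(1/104976)*(3 + 2592)²)*(-189) = ((¼)*(1/104976)*2595²)*(-189) = ((¼)*(1/104976)*6734025)*(-189) = (748225/46656)*(-189) = -5237575/1728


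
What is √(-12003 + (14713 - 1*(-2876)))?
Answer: 7*√114 ≈ 74.740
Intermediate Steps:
√(-12003 + (14713 - 1*(-2876))) = √(-12003 + (14713 + 2876)) = √(-12003 + 17589) = √5586 = 7*√114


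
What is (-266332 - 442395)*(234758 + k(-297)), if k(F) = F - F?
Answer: -166379333066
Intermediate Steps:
k(F) = 0
(-266332 - 442395)*(234758 + k(-297)) = (-266332 - 442395)*(234758 + 0) = -708727*234758 = -166379333066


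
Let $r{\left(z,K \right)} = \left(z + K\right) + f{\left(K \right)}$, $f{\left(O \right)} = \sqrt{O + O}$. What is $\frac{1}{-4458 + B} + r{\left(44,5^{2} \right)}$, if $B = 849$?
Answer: $\frac{249020}{3609} + 5 \sqrt{2} \approx 76.071$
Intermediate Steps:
$f{\left(O \right)} = \sqrt{2} \sqrt{O}$ ($f{\left(O \right)} = \sqrt{2 O} = \sqrt{2} \sqrt{O}$)
$r{\left(z,K \right)} = K + z + \sqrt{2} \sqrt{K}$ ($r{\left(z,K \right)} = \left(z + K\right) + \sqrt{2} \sqrt{K} = \left(K + z\right) + \sqrt{2} \sqrt{K} = K + z + \sqrt{2} \sqrt{K}$)
$\frac{1}{-4458 + B} + r{\left(44,5^{2} \right)} = \frac{1}{-4458 + 849} + \left(5^{2} + 44 + \sqrt{2} \sqrt{5^{2}}\right) = \frac{1}{-3609} + \left(25 + 44 + \sqrt{2} \sqrt{25}\right) = - \frac{1}{3609} + \left(25 + 44 + \sqrt{2} \cdot 5\right) = - \frac{1}{3609} + \left(25 + 44 + 5 \sqrt{2}\right) = - \frac{1}{3609} + \left(69 + 5 \sqrt{2}\right) = \frac{249020}{3609} + 5 \sqrt{2}$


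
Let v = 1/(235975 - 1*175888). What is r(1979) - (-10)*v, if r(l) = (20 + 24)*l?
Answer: 5232135622/60087 ≈ 87076.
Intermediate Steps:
r(l) = 44*l
v = 1/60087 (v = 1/(235975 - 175888) = 1/60087 ≈ 1.6643e-5)
r(1979) - (-10)*v = 44*1979 - (-10)/60087 = 87076 - 1*(-10/60087) = 87076 + 10/60087 = 5232135622/60087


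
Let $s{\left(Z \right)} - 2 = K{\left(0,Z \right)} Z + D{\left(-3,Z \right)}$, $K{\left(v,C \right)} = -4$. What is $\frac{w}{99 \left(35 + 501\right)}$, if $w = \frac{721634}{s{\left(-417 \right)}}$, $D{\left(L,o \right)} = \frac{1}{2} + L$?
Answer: $\frac{360817}{44242110} \approx 0.0081555$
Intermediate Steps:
$D{\left(L,o \right)} = \frac{1}{2} + L$
$s{\left(Z \right)} = - \frac{1}{2} - 4 Z$ ($s{\left(Z \right)} = 2 - \left(\frac{5}{2} + 4 Z\right) = - \frac{1}{2} - 4 Z$)
$w = \frac{1443268}{3335}$ ($w = \frac{721634}{- \frac{1}{2} - -1668} = \frac{721634}{- \frac{1}{2} + 1668} = \frac{721634}{\frac{3335}{2}} = 721634 \cdot \frac{2}{3335} = \frac{1443268}{3335} \approx 432.76$)
$\frac{w}{99 \left(35 + 501\right)} = \frac{1443268}{3335 \cdot 99 \left(35 + 501\right)} = \frac{1443268}{3335 \cdot 99 \cdot 536} = \frac{1443268}{3335 \cdot 53064} = \frac{1443268}{3335} \cdot \frac{1}{53064} = \frac{360817}{44242110}$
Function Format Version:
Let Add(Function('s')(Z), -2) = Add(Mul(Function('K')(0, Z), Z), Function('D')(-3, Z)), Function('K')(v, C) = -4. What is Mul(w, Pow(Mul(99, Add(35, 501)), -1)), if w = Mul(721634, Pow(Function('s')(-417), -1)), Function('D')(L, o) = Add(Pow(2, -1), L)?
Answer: Rational(360817, 44242110) ≈ 0.0081555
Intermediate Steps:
Function('D')(L, o) = Add(Rational(1, 2), L)
Function('s')(Z) = Add(Rational(-1, 2), Mul(-4, Z)) (Function('s')(Z) = Add(2, Add(Mul(-4, Z), Add(Rational(1, 2), -3))) = Add(2, Add(Mul(-4, Z), Rational(-5, 2))) = Add(2, Add(Rational(-5, 2), Mul(-4, Z))) = Add(Rational(-1, 2), Mul(-4, Z)))
w = Rational(1443268, 3335) (w = Mul(721634, Pow(Add(Rational(-1, 2), Mul(-4, -417)), -1)) = Mul(721634, Pow(Add(Rational(-1, 2), 1668), -1)) = Mul(721634, Pow(Rational(3335, 2), -1)) = Mul(721634, Rational(2, 3335)) = Rational(1443268, 3335) ≈ 432.76)
Mul(w, Pow(Mul(99, Add(35, 501)), -1)) = Mul(Rational(1443268, 3335), Pow(Mul(99, Add(35, 501)), -1)) = Mul(Rational(1443268, 3335), Pow(Mul(99, 536), -1)) = Mul(Rational(1443268, 3335), Pow(53064, -1)) = Mul(Rational(1443268, 3335), Rational(1, 53064)) = Rational(360817, 44242110)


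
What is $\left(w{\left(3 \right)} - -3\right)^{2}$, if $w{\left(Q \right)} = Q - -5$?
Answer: $121$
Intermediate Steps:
$w{\left(Q \right)} = 5 + Q$ ($w{\left(Q \right)} = Q + 5 = 5 + Q$)
$\left(w{\left(3 \right)} - -3\right)^{2} = \left(\left(5 + 3\right) - -3\right)^{2} = \left(8 + 3\right)^{2} = 11^{2} = 121$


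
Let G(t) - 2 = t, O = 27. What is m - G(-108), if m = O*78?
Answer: 2212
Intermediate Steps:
G(t) = 2 + t
m = 2106 (m = 27*78 = 2106)
m - G(-108) = 2106 - (2 - 108) = 2106 - 1*(-106) = 2106 + 106 = 2212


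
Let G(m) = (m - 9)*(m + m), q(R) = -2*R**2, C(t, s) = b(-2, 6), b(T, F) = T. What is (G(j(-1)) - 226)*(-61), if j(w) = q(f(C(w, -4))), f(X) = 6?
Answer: -697718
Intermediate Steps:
C(t, s) = -2
j(w) = -72 (j(w) = -2*6**2 = -2*36 = -72)
G(m) = 2*m*(-9 + m) (G(m) = (-9 + m)*(2*m) = 2*m*(-9 + m))
(G(j(-1)) - 226)*(-61) = (2*(-72)*(-9 - 72) - 226)*(-61) = (2*(-72)*(-81) - 226)*(-61) = (11664 - 226)*(-61) = 11438*(-61) = -697718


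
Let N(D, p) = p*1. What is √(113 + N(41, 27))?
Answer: 2*√35 ≈ 11.832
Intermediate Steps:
N(D, p) = p
√(113 + N(41, 27)) = √(113 + 27) = √140 = 2*√35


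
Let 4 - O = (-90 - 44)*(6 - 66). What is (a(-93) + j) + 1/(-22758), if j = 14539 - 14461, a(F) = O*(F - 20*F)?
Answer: -323152994773/22758 ≈ -1.4200e+7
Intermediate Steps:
O = -8036 (O = 4 - (-90 - 44)*(6 - 66) = 4 - (-134)*(-60) = 4 - 1*8040 = 4 - 8040 = -8036)
a(F) = 152684*F (a(F) = -8036*(F - 20*F) = -(-152684)*F = 152684*F)
j = 78
(a(-93) + j) + 1/(-22758) = (152684*(-93) + 78) + 1/(-22758) = (-14199612 + 78) - 1/22758 = -14199534 - 1/22758 = -323152994773/22758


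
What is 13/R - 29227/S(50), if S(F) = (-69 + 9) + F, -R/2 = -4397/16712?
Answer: 129597399/43970 ≈ 2947.4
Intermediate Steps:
R = 4397/8356 (R = -(-8794)/16712 = -2*(-4397/16712) = 4397/8356 ≈ 0.52621)
S(F) = -60 + F
13/R - 29227/S(50) = 13/(4397/8356) - 29227/(-60 + 50) = 13*(8356/4397) - 29227/(-10) = 108628/4397 - 29227*(-1/10) = 108628/4397 + 29227/10 = 129597399/43970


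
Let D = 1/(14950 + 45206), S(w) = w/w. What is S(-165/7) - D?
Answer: 60155/60156 ≈ 0.99998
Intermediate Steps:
S(w) = 1
D = 1/60156 ≈ 1.6623e-5
S(-165/7) - D = 1 - 1*1/60156 = 1 - 1/60156 = 60155/60156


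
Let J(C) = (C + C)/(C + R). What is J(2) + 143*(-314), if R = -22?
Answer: -224511/5 ≈ -44902.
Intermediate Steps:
J(C) = 2*C/(-22 + C) (J(C) = (C + C)/(C - 22) = (2*C)/(-22 + C) = 2*C/(-22 + C))
J(2) + 143*(-314) = 2*2/(-22 + 2) + 143*(-314) = 2*2/(-20) - 44902 = 2*2*(-1/20) - 44902 = -1/5 - 44902 = -224511/5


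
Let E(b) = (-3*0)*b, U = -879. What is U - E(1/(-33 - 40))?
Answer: -879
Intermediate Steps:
E(b) = 0 (E(b) = 0*b = 0)
U - E(1/(-33 - 40)) = -879 - 1*0 = -879 + 0 = -879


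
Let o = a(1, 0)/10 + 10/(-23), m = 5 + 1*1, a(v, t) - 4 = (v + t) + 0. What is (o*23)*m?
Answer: 9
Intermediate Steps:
a(v, t) = 4 + t + v (a(v, t) = 4 + ((v + t) + 0) = 4 + ((t + v) + 0) = 4 + (t + v) = 4 + t + v)
m = 6 (m = 5 + 1 = 6)
o = 3/46 (o = (4 + 0 + 1)/10 + 10/(-23) = 5*(1/10) + 10*(-1/23) = 1/2 - 10/23 = 3/46 ≈ 0.065217)
(o*23)*m = ((3/46)*23)*6 = (3/2)*6 = 9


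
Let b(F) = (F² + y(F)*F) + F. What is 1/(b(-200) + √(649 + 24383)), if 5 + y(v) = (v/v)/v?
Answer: 40801/1664696569 - 2*√6258/1664696569 ≈ 2.4415e-5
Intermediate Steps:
y(v) = -5 + 1/v (y(v) = -5 + (v/v)/v = -5 + 1/v)
b(F) = F + F² + F*(-5 + 1/F) (b(F) = (F² + (-5 + 1/F)*F) + F = (F² + F*(-5 + 1/F)) + F = F + F² + F*(-5 + 1/F))
1/(b(-200) + √(649 + 24383)) = 1/((1 - 200*(-4 - 200)) + √(649 + 24383)) = 1/((1 - 200*(-204)) + √25032) = 1/((1 + 40800) + 2*√6258) = 1/(40801 + 2*√6258)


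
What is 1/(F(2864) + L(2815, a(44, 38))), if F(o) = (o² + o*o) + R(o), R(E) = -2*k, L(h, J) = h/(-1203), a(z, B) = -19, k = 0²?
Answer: 1203/19735202561 ≈ 6.0957e-8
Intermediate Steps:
k = 0
L(h, J) = -h/1203 (L(h, J) = h*(-1/1203) = -h/1203)
R(E) = 0 (R(E) = -2*0 = 0)
F(o) = 2*o² (F(o) = (o² + o*o) + 0 = (o² + o²) + 0 = 2*o² + 0 = 2*o²)
1/(F(2864) + L(2815, a(44, 38))) = 1/(2*2864² - 1/1203*2815) = 1/(2*8202496 - 2815/1203) = 1/(16404992 - 2815/1203) = 1/(19735202561/1203) = 1203/19735202561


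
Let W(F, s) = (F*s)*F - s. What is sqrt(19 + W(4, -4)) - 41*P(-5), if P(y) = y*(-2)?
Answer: -410 + I*sqrt(41) ≈ -410.0 + 6.4031*I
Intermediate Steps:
P(y) = -2*y
W(F, s) = -s + s*F**2 (W(F, s) = s*F**2 - s = -s + s*F**2)
sqrt(19 + W(4, -4)) - 41*P(-5) = sqrt(19 - 4*(-1 + 4**2)) - (-82)*(-5) = sqrt(19 - 4*(-1 + 16)) - 41*10 = sqrt(19 - 4*15) - 410 = sqrt(19 - 60) - 410 = sqrt(-41) - 410 = I*sqrt(41) - 410 = -410 + I*sqrt(41)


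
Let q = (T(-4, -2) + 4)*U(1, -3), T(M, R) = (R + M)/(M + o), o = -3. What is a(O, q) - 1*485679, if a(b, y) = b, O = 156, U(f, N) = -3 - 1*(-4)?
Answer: -485523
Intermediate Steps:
U(f, N) = 1 (U(f, N) = -3 + 4 = 1)
T(M, R) = (M + R)/(-3 + M) (T(M, R) = (R + M)/(M - 3) = (M + R)/(-3 + M))
q = 34/7 (q = ((-4 - 2)/(-3 - 4) + 4)*1 = (-6/(-7) + 4)*1 = (-1/7*(-6) + 4)*1 = (6/7 + 4)*1 = (34/7)*1 = 34/7 ≈ 4.8571)
a(O, q) - 1*485679 = 156 - 1*485679 = 156 - 485679 = -485523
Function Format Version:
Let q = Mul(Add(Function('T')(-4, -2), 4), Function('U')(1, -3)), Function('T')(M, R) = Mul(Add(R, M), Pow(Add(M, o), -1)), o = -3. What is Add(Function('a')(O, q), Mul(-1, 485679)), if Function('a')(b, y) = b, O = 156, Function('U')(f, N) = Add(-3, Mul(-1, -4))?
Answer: -485523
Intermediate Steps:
Function('U')(f, N) = 1 (Function('U')(f, N) = Add(-3, 4) = 1)
Function('T')(M, R) = Mul(Pow(Add(-3, M), -1), Add(M, R)) (Function('T')(M, R) = Mul(Add(R, M), Pow(Add(M, -3), -1)) = Mul(Add(M, R), Pow(Add(-3, M), -1)) = Mul(Pow(Add(-3, M), -1), Add(M, R)))
q = Rational(34, 7) (q = Mul(Add(Mul(Pow(Add(-3, -4), -1), Add(-4, -2)), 4), 1) = Mul(Add(Mul(Pow(-7, -1), -6), 4), 1) = Mul(Add(Mul(Rational(-1, 7), -6), 4), 1) = Mul(Add(Rational(6, 7), 4), 1) = Mul(Rational(34, 7), 1) = Rational(34, 7) ≈ 4.8571)
Add(Function('a')(O, q), Mul(-1, 485679)) = Add(156, Mul(-1, 485679)) = Add(156, -485679) = -485523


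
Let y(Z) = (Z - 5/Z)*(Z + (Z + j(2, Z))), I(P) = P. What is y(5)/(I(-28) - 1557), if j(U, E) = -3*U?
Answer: -16/1585 ≈ -0.010095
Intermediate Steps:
y(Z) = (-6 + 2*Z)*(Z - 5/Z) (y(Z) = (Z - 5/Z)*(Z + (Z - 3*2)) = (Z - 5/Z)*(Z + (Z - 6)) = (Z - 5/Z)*(Z + (-6 + Z)) = (Z - 5/Z)*(-6 + 2*Z) = (-6 + 2*Z)*(Z - 5/Z))
y(5)/(I(-28) - 1557) = (-10 - 6*5 + 2*5² + 30/5)/(-28 - 1557) = (-10 - 30 + 2*25 + 30*(⅕))/(-1585) = (-10 - 30 + 50 + 6)*(-1/1585) = 16*(-1/1585) = -16/1585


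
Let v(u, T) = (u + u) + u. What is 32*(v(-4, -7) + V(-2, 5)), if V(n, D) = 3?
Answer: -288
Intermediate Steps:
v(u, T) = 3*u (v(u, T) = 2*u + u = 3*u)
32*(v(-4, -7) + V(-2, 5)) = 32*(3*(-4) + 3) = 32*(-12 + 3) = 32*(-9) = -288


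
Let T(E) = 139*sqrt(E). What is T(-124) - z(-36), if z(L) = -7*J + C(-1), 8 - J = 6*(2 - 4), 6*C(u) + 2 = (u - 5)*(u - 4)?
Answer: 406/3 + 278*I*sqrt(31) ≈ 135.33 + 1547.8*I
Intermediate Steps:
C(u) = -1/3 + (-5 + u)*(-4 + u)/6 (C(u) = -1/3 + ((u - 5)*(u - 4))/6 = -1/3 + ((-5 + u)*(-4 + u))/6 = -1/3 + (-5 + u)*(-4 + u)/6)
J = 20 (J = 8 - 6*(2 - 4) = 8 - 6*(-2) = 8 - 1*(-12) = 8 + 12 = 20)
z(L) = -406/3 (z(L) = -7*20 + (3 - 3/2*(-1) + (1/6)*(-1)**2) = -140 + (3 + 3/2 + (1/6)*1) = -140 + (3 + 3/2 + 1/6) = -140 + 14/3 = -406/3)
T(-124) - z(-36) = 139*sqrt(-124) - 1*(-406/3) = 139*(2*I*sqrt(31)) + 406/3 = 278*I*sqrt(31) + 406/3 = 406/3 + 278*I*sqrt(31)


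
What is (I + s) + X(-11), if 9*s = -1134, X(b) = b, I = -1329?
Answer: -1466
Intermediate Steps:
s = -126 (s = (⅑)*(-1134) = -126)
(I + s) + X(-11) = (-1329 - 126) - 11 = -1455 - 11 = -1466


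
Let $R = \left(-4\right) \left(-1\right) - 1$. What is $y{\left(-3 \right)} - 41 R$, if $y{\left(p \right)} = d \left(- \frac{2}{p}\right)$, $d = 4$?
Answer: $- \frac{361}{3} \approx -120.33$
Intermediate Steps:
$y{\left(p \right)} = - \frac{8}{p}$ ($y{\left(p \right)} = 4 \left(- \frac{2}{p}\right) = - \frac{8}{p}$)
$R = 3$ ($R = 4 - 1 = 3$)
$y{\left(-3 \right)} - 41 R = - \frac{8}{-3} - 123 = \left(-8\right) \left(- \frac{1}{3}\right) - 123 = \frac{8}{3} - 123 = - \frac{361}{3}$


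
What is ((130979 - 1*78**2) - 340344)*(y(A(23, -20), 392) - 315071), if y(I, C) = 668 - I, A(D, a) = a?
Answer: 67733502967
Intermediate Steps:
((130979 - 1*78**2) - 340344)*(y(A(23, -20), 392) - 315071) = ((130979 - 1*78**2) - 340344)*((668 - 1*(-20)) - 315071) = ((130979 - 1*6084) - 340344)*((668 + 20) - 315071) = ((130979 - 6084) - 340344)*(688 - 315071) = (124895 - 340344)*(-314383) = -215449*(-314383) = 67733502967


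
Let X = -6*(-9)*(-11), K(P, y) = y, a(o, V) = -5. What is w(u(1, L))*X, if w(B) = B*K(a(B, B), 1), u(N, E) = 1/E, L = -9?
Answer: 66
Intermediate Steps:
w(B) = B (w(B) = B*1 = B)
X = -594 (X = 54*(-11) = -594)
w(u(1, L))*X = -594/(-9) = -1/9*(-594) = 66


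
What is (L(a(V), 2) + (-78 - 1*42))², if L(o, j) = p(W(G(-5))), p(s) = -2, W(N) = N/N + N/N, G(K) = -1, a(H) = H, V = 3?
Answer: 14884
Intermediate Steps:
W(N) = 2 (W(N) = 1 + 1 = 2)
L(o, j) = -2
(L(a(V), 2) + (-78 - 1*42))² = (-2 + (-78 - 1*42))² = (-2 + (-78 - 42))² = (-2 - 120)² = (-122)² = 14884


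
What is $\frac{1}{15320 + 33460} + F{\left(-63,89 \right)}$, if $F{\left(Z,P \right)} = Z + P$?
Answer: $\frac{1268281}{48780} \approx 26.0$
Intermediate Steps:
$F{\left(Z,P \right)} = P + Z$
$\frac{1}{15320 + 33460} + F{\left(-63,89 \right)} = \frac{1}{15320 + 33460} + \left(89 - 63\right) = \frac{1}{48780} + 26 = \frac{1268281}{48780}$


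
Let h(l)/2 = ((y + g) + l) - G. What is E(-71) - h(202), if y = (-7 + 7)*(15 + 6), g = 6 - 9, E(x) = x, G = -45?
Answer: -559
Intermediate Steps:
g = -3
y = 0 (y = 0*21 = 0)
h(l) = 84 + 2*l (h(l) = 2*(((0 - 3) + l) - 1*(-45)) = 2*((-3 + l) + 45) = 2*(42 + l) = 84 + 2*l)
E(-71) - h(202) = -71 - (84 + 2*202) = -71 - (84 + 404) = -71 - 1*488 = -71 - 488 = -559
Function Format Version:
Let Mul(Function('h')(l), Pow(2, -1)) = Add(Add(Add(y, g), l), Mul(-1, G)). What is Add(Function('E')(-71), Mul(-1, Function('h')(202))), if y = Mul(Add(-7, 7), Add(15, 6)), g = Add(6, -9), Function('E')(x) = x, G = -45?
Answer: -559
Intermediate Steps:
g = -3
y = 0 (y = Mul(0, 21) = 0)
Function('h')(l) = Add(84, Mul(2, l)) (Function('h')(l) = Mul(2, Add(Add(Add(0, -3), l), Mul(-1, -45))) = Mul(2, Add(Add(-3, l), 45)) = Mul(2, Add(42, l)) = Add(84, Mul(2, l)))
Add(Function('E')(-71), Mul(-1, Function('h')(202))) = Add(-71, Mul(-1, Add(84, Mul(2, 202)))) = Add(-71, Mul(-1, Add(84, 404))) = Add(-71, Mul(-1, 488)) = Add(-71, -488) = -559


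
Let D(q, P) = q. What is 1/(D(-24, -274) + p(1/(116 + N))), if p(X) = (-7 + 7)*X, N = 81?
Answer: -1/24 ≈ -0.041667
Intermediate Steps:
p(X) = 0 (p(X) = 0*X = 0)
1/(D(-24, -274) + p(1/(116 + N))) = 1/(-24 + 0) = 1/(-24) = -1/24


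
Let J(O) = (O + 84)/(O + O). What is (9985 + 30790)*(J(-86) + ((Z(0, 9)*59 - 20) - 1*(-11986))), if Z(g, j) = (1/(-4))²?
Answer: 335788363575/688 ≈ 4.8806e+8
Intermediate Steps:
J(O) = (84 + O)/(2*O) (J(O) = (84 + O)/((2*O)) = (84 + O)*(1/(2*O)) = (84 + O)/(2*O))
Z(g, j) = 1/16 (Z(g, j) = (-¼)² = 1/16)
(9985 + 30790)*(J(-86) + ((Z(0, 9)*59 - 20) - 1*(-11986))) = (9985 + 30790)*((½)*(84 - 86)/(-86) + (((1/16)*59 - 20) - 1*(-11986))) = 40775*((½)*(-1/86)*(-2) + ((59/16 - 20) + 11986)) = 40775*(1/86 + (-261/16 + 11986)) = 40775*(1/86 + 191515/16) = 40775*(8235153/688) = 335788363575/688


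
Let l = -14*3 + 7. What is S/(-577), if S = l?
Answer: 35/577 ≈ 0.060659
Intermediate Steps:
l = -35 (l = -42 + 7 = -35)
S = -35
S/(-577) = -35/(-577) = -35*(-1/577) = 35/577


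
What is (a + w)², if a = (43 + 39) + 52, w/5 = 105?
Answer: 434281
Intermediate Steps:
w = 525 (w = 5*105 = 525)
a = 134 (a = 82 + 52 = 134)
(a + w)² = (134 + 525)² = 659² = 434281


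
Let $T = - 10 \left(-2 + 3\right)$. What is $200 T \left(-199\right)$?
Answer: $398000$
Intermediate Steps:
$T = -10$ ($T = \left(-10\right) 1 = -10$)
$200 T \left(-199\right) = 200 \left(-10\right) \left(-199\right) = \left(-2000\right) \left(-199\right) = 398000$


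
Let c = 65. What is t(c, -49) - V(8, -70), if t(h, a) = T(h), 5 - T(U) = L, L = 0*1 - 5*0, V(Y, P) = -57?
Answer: 62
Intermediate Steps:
L = 0 (L = 0 + 0 = 0)
T(U) = 5 (T(U) = 5 - 1*0 = 5 + 0 = 5)
t(h, a) = 5
t(c, -49) - V(8, -70) = 5 - 1*(-57) = 5 + 57 = 62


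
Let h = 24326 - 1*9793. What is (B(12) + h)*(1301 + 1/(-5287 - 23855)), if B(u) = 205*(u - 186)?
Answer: -801382743517/29142 ≈ -2.7499e+7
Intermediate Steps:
h = 14533 (h = 24326 - 9793 = 14533)
B(u) = -38130 + 205*u (B(u) = 205*(-186 + u) = -38130 + 205*u)
(B(12) + h)*(1301 + 1/(-5287 - 23855)) = ((-38130 + 205*12) + 14533)*(1301 + 1/(-5287 - 23855)) = ((-38130 + 2460) + 14533)*(1301 + 1/(-29142)) = (-35670 + 14533)*(1301 - 1/29142) = -21137*37913741/29142 = -801382743517/29142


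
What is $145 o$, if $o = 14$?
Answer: $2030$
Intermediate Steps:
$145 o = 145 \cdot 14 = 2030$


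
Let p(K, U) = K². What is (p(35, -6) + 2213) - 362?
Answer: 3076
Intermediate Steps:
(p(35, -6) + 2213) - 362 = (35² + 2213) - 362 = (1225 + 2213) - 362 = 3438 - 362 = 3076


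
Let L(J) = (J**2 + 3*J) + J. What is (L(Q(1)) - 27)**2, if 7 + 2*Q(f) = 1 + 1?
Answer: 15129/16 ≈ 945.56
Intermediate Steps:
Q(f) = -5/2 (Q(f) = -7/2 + (1 + 1)/2 = -7/2 + (1/2)*2 = -7/2 + 1 = -5/2)
L(J) = J**2 + 4*J
(L(Q(1)) - 27)**2 = (-5*(4 - 5/2)/2 - 27)**2 = (-5/2*3/2 - 27)**2 = (-15/4 - 27)**2 = (-123/4)**2 = 15129/16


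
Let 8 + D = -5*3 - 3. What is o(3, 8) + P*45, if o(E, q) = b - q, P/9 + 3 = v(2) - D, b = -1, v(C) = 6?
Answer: 11736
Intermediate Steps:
D = -26 (D = -8 + (-5*3 - 3) = -8 + (-15 - 3) = -8 - 18 = -26)
P = 261 (P = -27 + 9*(6 - 1*(-26)) = -27 + 9*(6 + 26) = -27 + 9*32 = -27 + 288 = 261)
o(E, q) = -1 - q
o(3, 8) + P*45 = (-1 - 1*8) + 261*45 = (-1 - 8) + 11745 = -9 + 11745 = 11736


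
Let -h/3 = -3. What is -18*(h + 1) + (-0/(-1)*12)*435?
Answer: -180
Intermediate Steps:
h = 9 (h = -3*(-3) = 9)
-18*(h + 1) + (-0/(-1)*12)*435 = -18*(9 + 1) + (-0/(-1)*12)*435 = -18*10 + (-0*(-1)*12)*435 = -180 + (-3*0*12)*435 = -180 + (0*12)*435 = -180 + 0*435 = -180 + 0 = -180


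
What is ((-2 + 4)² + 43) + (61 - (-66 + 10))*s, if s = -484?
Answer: -56581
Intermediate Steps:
((-2 + 4)² + 43) + (61 - (-66 + 10))*s = ((-2 + 4)² + 43) + (61 - (-66 + 10))*(-484) = (2² + 43) + (61 - 1*(-56))*(-484) = (4 + 43) + (61 + 56)*(-484) = 47 + 117*(-484) = 47 - 56628 = -56581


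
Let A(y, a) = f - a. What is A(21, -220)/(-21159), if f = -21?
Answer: -199/21159 ≈ -0.0094050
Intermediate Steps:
A(y, a) = -21 - a
A(21, -220)/(-21159) = (-21 - 1*(-220))/(-21159) = (-21 + 220)*(-1/21159) = 199*(-1/21159) = -199/21159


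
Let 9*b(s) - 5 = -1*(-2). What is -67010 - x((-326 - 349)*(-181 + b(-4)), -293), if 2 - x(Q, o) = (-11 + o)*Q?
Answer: -37048612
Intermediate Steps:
b(s) = 7/9 (b(s) = 5/9 + (-1*(-2))/9 = 5/9 + (1/9)*2 = 5/9 + 2/9 = 7/9)
x(Q, o) = 2 - Q*(-11 + o) (x(Q, o) = 2 - (-11 + o)*Q = 2 - Q*(-11 + o))
-67010 - x((-326 - 349)*(-181 + b(-4)), -293) = -67010 - (2 + 11*((-326 - 349)*(-181 + 7/9)) - 1*(-326 - 349)*(-181 + 7/9)*(-293)) = -67010 - (2 + 11*(-675*(-1622/9)) - 1*(-675*(-1622/9))*(-293)) = -67010 - (2 + 11*121650 - 1*121650*(-293)) = -67010 - (2 + 1338150 + 35643450) = -67010 - 1*36981602 = -67010 - 36981602 = -37048612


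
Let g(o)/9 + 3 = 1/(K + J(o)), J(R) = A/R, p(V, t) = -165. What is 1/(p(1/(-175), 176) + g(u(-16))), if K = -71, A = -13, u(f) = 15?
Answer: -1078/207111 ≈ -0.0052049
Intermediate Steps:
J(R) = -13/R
g(o) = -27 + 9/(-71 - 13/o)
1/(p(1/(-175), 176) + g(u(-16))) = 1/(-165 + 9*(-39 - 214*15)/(13 + 71*15)) = 1/(-165 + 9*(-39 - 3210)/(13 + 1065)) = 1/(-165 + 9*(-3249)/1078) = 1/(-165 + 9*(1/1078)*(-3249)) = 1/(-165 - 29241/1078) = 1/(-207111/1078) = -1078/207111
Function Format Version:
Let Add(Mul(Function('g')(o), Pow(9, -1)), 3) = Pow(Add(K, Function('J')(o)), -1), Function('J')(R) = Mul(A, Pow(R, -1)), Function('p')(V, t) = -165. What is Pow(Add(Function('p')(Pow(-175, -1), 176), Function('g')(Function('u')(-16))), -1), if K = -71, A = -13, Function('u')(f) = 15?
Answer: Rational(-1078, 207111) ≈ -0.0052049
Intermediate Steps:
Function('J')(R) = Mul(-13, Pow(R, -1))
Function('g')(o) = Add(-27, Mul(9, Pow(Add(-71, Mul(-13, Pow(o, -1))), -1)))
Pow(Add(Function('p')(Pow(-175, -1), 176), Function('g')(Function('u')(-16))), -1) = Pow(Add(-165, Mul(9, Pow(Add(13, Mul(71, 15)), -1), Add(-39, Mul(-214, 15)))), -1) = Pow(Add(-165, Mul(9, Pow(Add(13, 1065), -1), Add(-39, -3210))), -1) = Pow(Add(-165, Mul(9, Pow(1078, -1), -3249)), -1) = Pow(Add(-165, Mul(9, Rational(1, 1078), -3249)), -1) = Pow(Add(-165, Rational(-29241, 1078)), -1) = Pow(Rational(-207111, 1078), -1) = Rational(-1078, 207111)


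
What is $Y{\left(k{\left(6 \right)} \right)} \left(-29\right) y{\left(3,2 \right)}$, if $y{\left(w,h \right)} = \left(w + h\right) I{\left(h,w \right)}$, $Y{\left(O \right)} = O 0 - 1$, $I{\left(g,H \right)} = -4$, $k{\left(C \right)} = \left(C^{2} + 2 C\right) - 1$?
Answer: $-580$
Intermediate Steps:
$k{\left(C \right)} = -1 + C^{2} + 2 C$
$Y{\left(O \right)} = -1$ ($Y{\left(O \right)} = 0 - 1 = -1$)
$y{\left(w,h \right)} = - 4 h - 4 w$ ($y{\left(w,h \right)} = \left(w + h\right) \left(-4\right) = \left(h + w\right) \left(-4\right) = - 4 h - 4 w$)
$Y{\left(k{\left(6 \right)} \right)} \left(-29\right) y{\left(3,2 \right)} = \left(-1\right) \left(-29\right) \left(\left(-4\right) 2 - 12\right) = 29 \left(-8 - 12\right) = 29 \left(-20\right) = -580$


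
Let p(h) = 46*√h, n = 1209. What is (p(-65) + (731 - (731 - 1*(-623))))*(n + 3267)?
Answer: -2788548 + 205896*I*√65 ≈ -2.7885e+6 + 1.66e+6*I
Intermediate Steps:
(p(-65) + (731 - (731 - 1*(-623))))*(n + 3267) = (46*√(-65) + (731 - (731 - 1*(-623))))*(1209 + 3267) = (46*(I*√65) + (731 - (731 + 623)))*4476 = (46*I*√65 + (731 - 1*1354))*4476 = (46*I*√65 + (731 - 1354))*4476 = (46*I*√65 - 623)*4476 = (-623 + 46*I*√65)*4476 = -2788548 + 205896*I*√65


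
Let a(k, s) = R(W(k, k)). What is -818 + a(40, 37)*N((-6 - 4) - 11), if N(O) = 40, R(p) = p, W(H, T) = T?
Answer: 782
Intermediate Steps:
a(k, s) = k
-818 + a(40, 37)*N((-6 - 4) - 11) = -818 + 40*40 = -818 + 1600 = 782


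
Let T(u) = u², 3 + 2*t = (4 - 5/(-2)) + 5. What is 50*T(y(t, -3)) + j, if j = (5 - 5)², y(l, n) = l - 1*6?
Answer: 1225/8 ≈ 153.13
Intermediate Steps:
t = 17/4 (t = -3/2 + ((4 - 5/(-2)) + 5)/2 = -3/2 + ((4 - 5*(-½)) + 5)/2 = -3/2 + ((4 + 5/2) + 5)/2 = -3/2 + (13/2 + 5)/2 = -3/2 + (½)*(23/2) = -3/2 + 23/4 = 17/4 ≈ 4.2500)
y(l, n) = -6 + l (y(l, n) = l - 6 = -6 + l)
j = 0 (j = 0² = 0)
50*T(y(t, -3)) + j = 50*(-6 + 17/4)² + 0 = 50*(-7/4)² + 0 = 50*(49/16) + 0 = 1225/8 + 0 = 1225/8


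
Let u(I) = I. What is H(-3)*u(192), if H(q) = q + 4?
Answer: 192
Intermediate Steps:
H(q) = 4 + q
H(-3)*u(192) = (4 - 3)*192 = 1*192 = 192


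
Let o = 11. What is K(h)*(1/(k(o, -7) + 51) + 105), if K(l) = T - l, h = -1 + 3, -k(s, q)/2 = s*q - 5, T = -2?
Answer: -90304/215 ≈ -420.02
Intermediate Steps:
k(s, q) = 10 - 2*q*s (k(s, q) = -2*(s*q - 5) = -2*(q*s - 5) = -2*(-5 + q*s) = 10 - 2*q*s)
h = 2
K(l) = -2 - l
K(h)*(1/(k(o, -7) + 51) + 105) = (-2 - 1*2)*(1/((10 - 2*(-7)*11) + 51) + 105) = (-2 - 2)*(1/((10 + 154) + 51) + 105) = -4*(1/(164 + 51) + 105) = -4*(1/215 + 105) = -4*22576/215 = -90304/215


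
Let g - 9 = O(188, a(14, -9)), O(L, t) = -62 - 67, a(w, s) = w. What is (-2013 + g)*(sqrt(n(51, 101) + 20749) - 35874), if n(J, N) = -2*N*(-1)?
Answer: 76519242 - 2133*sqrt(20951) ≈ 7.6211e+7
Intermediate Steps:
O(L, t) = -129
n(J, N) = 2*N
g = -120 (g = 9 - 129 = -120)
(-2013 + g)*(sqrt(n(51, 101) + 20749) - 35874) = (-2013 - 120)*(sqrt(2*101 + 20749) - 35874) = -2133*(sqrt(202 + 20749) - 35874) = -2133*(sqrt(20951) - 35874) = -2133*(-35874 + sqrt(20951)) = 76519242 - 2133*sqrt(20951)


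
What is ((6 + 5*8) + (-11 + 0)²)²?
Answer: 27889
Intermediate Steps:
((6 + 5*8) + (-11 + 0)²)² = ((6 + 40) + (-11)²)² = (46 + 121)² = 167² = 27889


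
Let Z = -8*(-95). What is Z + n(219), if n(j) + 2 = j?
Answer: 977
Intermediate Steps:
Z = 760
n(j) = -2 + j
Z + n(219) = 760 + (-2 + 219) = 760 + 217 = 977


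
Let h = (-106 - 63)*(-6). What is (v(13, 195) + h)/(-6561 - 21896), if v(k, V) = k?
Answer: -79/2189 ≈ -0.036090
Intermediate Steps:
h = 1014 (h = -169*(-6) = 1014)
(v(13, 195) + h)/(-6561 - 21896) = (13 + 1014)/(-6561 - 21896) = 1027/(-28457) = 1027*(-1/28457) = -79/2189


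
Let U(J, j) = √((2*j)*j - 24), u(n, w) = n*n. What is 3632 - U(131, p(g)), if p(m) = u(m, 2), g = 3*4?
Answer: 3632 - 2*√10362 ≈ 3428.4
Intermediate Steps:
g = 12
u(n, w) = n²
p(m) = m²
U(J, j) = √(-24 + 2*j²) (U(J, j) = √(2*j² - 24) = √(-24 + 2*j²))
3632 - U(131, p(g)) = 3632 - √(-24 + 2*(12²)²) = 3632 - √(-24 + 2*144²) = 3632 - √(-24 + 2*20736) = 3632 - √(-24 + 41472) = 3632 - √41448 = 3632 - 2*√10362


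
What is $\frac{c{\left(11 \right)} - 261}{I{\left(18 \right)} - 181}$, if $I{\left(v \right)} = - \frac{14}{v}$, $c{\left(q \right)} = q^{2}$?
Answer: $\frac{315}{409} \approx 0.77017$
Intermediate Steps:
$\frac{c{\left(11 \right)} - 261}{I{\left(18 \right)} - 181} = \frac{11^{2} - 261}{- \frac{14}{18} - 181} = \frac{121 - 261}{\left(-14\right) \frac{1}{18} - 181} = - \frac{140}{- \frac{7}{9} - 181} = - \frac{140}{- \frac{1636}{9}} = \left(-140\right) \left(- \frac{9}{1636}\right) = \frac{315}{409}$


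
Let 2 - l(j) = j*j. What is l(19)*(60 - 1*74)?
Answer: 5026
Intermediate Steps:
l(j) = 2 - j² (l(j) = 2 - j*j = 2 - j²)
l(19)*(60 - 1*74) = (2 - 1*19²)*(60 - 1*74) = (2 - 1*361)*(60 - 74) = (2 - 361)*(-14) = -359*(-14) = 5026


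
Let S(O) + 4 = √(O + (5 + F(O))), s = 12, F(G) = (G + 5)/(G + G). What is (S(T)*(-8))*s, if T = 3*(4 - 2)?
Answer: 384 - 16*√429 ≈ 52.603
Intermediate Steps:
F(G) = (5 + G)/(2*G) (F(G) = (5 + G)/((2*G)) = (5 + G)*(1/(2*G)) = (5 + G)/(2*G))
T = 6 (T = 3*2 = 6)
S(O) = -4 + √(5 + O + (5 + O)/(2*O)) (S(O) = -4 + √(O + (5 + (5 + O)/(2*O))) = -4 + √(5 + O + (5 + O)/(2*O)))
(S(T)*(-8))*s = ((-4 + √(22 + 4*6 + 10/6)/2)*(-8))*12 = ((-4 + √(22 + 24 + 10*(⅙))/2)*(-8))*12 = ((-4 + √(22 + 24 + 5/3)/2)*(-8))*12 = ((-4 + √(143/3)/2)*(-8))*12 = ((-4 + (√429/3)/2)*(-8))*12 = ((-4 + √429/6)*(-8))*12 = (32 - 4*√429/3)*12 = 384 - 16*√429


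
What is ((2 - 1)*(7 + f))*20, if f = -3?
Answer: 80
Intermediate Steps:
((2 - 1)*(7 + f))*20 = ((2 - 1)*(7 - 3))*20 = (1*4)*20 = 4*20 = 80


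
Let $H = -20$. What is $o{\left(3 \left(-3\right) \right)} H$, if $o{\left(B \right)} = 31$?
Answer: $-620$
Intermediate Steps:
$o{\left(3 \left(-3\right) \right)} H = 31 \left(-20\right) = -620$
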